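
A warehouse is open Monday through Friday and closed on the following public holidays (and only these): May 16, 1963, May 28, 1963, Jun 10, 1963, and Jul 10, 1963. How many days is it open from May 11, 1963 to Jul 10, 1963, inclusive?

39 business days

May 11, 1963 is a Saturday.
From May 11, 1963 to Jul 10, 1963 is 61 days inclusive.
61 = 7 × 8 + 5, so there are 8 full weeks plus 5 extra days.
Each full week contributes 5 weekdays (Mon–Fri): 8 × 5 = 40.
The 5 extra days are Sat, Sun, Mon, Tue, Wed — 3 of them qualify.
Total: 40 + 3 = 43.
Holidays: May 16, 1963 (Thu); May 28, 1963 (Tue); Jun 10, 1963 (Mon); Jul 10, 1963 (Wed).
All 4 holidays fall on weekdays, so subtract 4.
Business days: 43 − 4 = 39.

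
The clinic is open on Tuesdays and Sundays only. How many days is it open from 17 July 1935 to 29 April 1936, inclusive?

82

17 July 1935 is a Wednesday.
From 17 July 1935 to 29 April 1936 is 288 days inclusive.
288 = 7 × 41 + 1, so there are 41 full weeks plus 1 extra day.
Each full week contributes 2 days from the set (Tue, Sun): 41 × 2 = 82.
The 1 extra day is Wednesday — none qualify.
Total: 82 + 0 = 82.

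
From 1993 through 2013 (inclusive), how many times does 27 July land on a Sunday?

Day of week of July 27 in each year:
1993: Tue, 1994: Wed, 1995: Thu, 1996: Sat, 1997: Sun ✓, 1998: Mon, 1999: Tue, 2000: Thu, 2001: Fri, 2002: Sat, 2003: Sun ✓, 2004: Tue, 2005: Wed, 2006: Thu, 2007: Fri, 2008: Sun ✓, 2009: Mon, 2010: Tue, 2011: Wed, 2012: Fri, 2013: Sat
Sundays: 1997, 2003, 2008.

3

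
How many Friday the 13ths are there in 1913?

The 13th falls on a Friday when the month's 13th has weekday Fri.
Jan 13 is Mon; Feb 13 is Thu; Mar 13 is Thu; Apr 13 is Sun; May 13 is Tue; Jun 13 is Fri ✓; Jul 13 is Sun; Aug 13 is Wed; Sep 13 is Sat; Oct 13 is Mon; Nov 13 is Thu; Dec 13 is Sat.
Friday the 13ths: Jun.

1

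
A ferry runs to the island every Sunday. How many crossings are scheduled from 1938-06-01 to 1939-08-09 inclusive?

62 Sundays

1938-06-01 is a Wednesday.
The range spans 435 days (inclusive of both endpoints).
435 = 7 × 62 + 1, so there are 62 full weeks plus 1 extra day.
Each full week contributes one Sunday: 62 so far.
The 1 extra day is Wednesday — none qualify.
Total: 62 + 0 = 62.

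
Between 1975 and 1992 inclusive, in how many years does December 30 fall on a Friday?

3

Day of week of December 30 in each year:
1975: Tue, 1976: Thu, 1977: Fri ✓, 1978: Sat, 1979: Sun, 1980: Tue, 1981: Wed, 1982: Thu, 1983: Fri ✓, 1984: Sun, 1985: Mon, 1986: Tue, 1987: Wed, 1988: Fri ✓, 1989: Sat, 1990: Sun, 1991: Mon, 1992: Wed
Fridays: 1977, 1983, 1988.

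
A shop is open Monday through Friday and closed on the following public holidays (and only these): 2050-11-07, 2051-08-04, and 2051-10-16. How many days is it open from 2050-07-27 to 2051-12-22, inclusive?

365

2050-07-27 is a Wednesday.
From 2050-07-27 to 2051-12-22 is 514 days inclusive.
514 = 7 × 73 + 3, so there are 73 full weeks plus 3 extra days.
Each full week contributes 5 weekdays (Mon–Fri): 73 × 5 = 365.
The 3 extra days are Wed, Thu, Fri — 3 of them qualify.
Total: 365 + 3 = 368.
Holidays: 2050-11-07 (Mon); 2051-08-04 (Fri); 2051-10-16 (Mon).
All 3 holidays fall on weekdays, so subtract 3.
Business days: 368 − 3 = 365.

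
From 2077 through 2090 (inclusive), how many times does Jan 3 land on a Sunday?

Day of week of January 3 in each year:
2077: Sun ✓, 2078: Mon, 2079: Tue, 2080: Wed, 2081: Fri, 2082: Sat, 2083: Sun ✓, 2084: Mon, 2085: Wed, 2086: Thu, 2087: Fri, 2088: Sat, 2089: Mon, 2090: Tue
Sundays: 2077, 2083.

2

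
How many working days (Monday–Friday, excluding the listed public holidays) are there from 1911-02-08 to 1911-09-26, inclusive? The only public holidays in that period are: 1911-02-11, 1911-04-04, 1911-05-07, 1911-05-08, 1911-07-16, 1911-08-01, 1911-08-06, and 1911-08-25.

1911-02-08 is a Wednesday.
That's 231 days from start to end, counting both.
231 = 7 × 33, so the span is exactly 33 full weeks.
Each full week contributes 5 weekdays (Mon–Fri): 33 × 5 = 165.
Total: 165.
Holidays: 1911-02-11 (Sat); 1911-04-04 (Tue); 1911-05-07 (Sun); 1911-05-08 (Mon); 1911-07-16 (Sun); 1911-08-01 (Tue); 1911-08-06 (Sun); 1911-08-25 (Fri).
4 of the 8 holidays fall on weekdays; the rest are weekends and were already excluded.
Business days: 165 − 4 = 161.

161 working days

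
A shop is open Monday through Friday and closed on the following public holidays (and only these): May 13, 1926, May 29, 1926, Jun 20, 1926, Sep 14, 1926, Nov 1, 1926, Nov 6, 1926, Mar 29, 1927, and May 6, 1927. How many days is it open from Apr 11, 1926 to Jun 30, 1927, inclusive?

Apr 11, 1926 is a Sunday.
From Apr 11, 1926 to Jun 30, 1927 is 446 days inclusive.
446 = 7 × 63 + 5, so there are 63 full weeks plus 5 extra days.
Each full week contributes 5 weekdays (Mon–Fri): 63 × 5 = 315.
The 5 extra days are Sun, Mon, Tue, Wed, Thu — 4 of them qualify.
Total: 315 + 4 = 319.
Holidays: May 13, 1926 (Thu); May 29, 1926 (Sat); Jun 20, 1926 (Sun); Sep 14, 1926 (Tue); Nov 1, 1926 (Mon); Nov 6, 1926 (Sat); Mar 29, 1927 (Tue); May 6, 1927 (Fri).
5 of the 8 holidays fall on weekdays; the rest are weekends and were already excluded.
Business days: 319 − 5 = 314.

314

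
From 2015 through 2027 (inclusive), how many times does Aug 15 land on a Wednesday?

1

Day of week of August 15 in each year:
2015: Sat, 2016: Mon, 2017: Tue, 2018: Wed ✓, 2019: Thu, 2020: Sat, 2021: Sun, 2022: Mon, 2023: Tue, 2024: Thu, 2025: Fri, 2026: Sat, 2027: Sun
Wednesdays: 2018.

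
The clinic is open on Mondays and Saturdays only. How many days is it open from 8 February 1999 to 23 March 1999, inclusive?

13

8 February 1999 is a Monday.
From 8 February 1999 to 23 March 1999 is 44 days inclusive.
44 = 7 × 6 + 2, so there are 6 full weeks plus 2 extra days.
Each full week contributes 2 days from the set (Mon, Sat): 6 × 2 = 12.
The 2 extra days are Monday, Tuesday — 1 of them qualifies.
Total: 12 + 1 = 13.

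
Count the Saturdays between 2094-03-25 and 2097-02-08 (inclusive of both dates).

2094-03-25 is a Thursday.
The range spans 1052 days (inclusive of both endpoints).
1052 = 7 × 150 + 2, so there are 150 full weeks plus 2 extra days.
Each full week contributes one Saturday: 150 so far.
The 2 extra days are Thursday, Friday — none qualify.
Total: 150 + 0 = 150.

150 Saturdays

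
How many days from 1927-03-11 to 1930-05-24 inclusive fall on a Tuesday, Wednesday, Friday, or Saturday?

670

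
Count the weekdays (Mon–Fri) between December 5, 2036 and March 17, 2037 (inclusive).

73 weekdays

December 5, 2036 is a Friday.
The range spans 103 days (inclusive of both endpoints).
103 = 7 × 14 + 5, so there are 14 full weeks plus 5 extra days.
Each full week contributes 5 weekdays (Mon–Fri): 14 × 5 = 70.
The 5 extra days are Friday, Saturday, Sunday, Monday, Tuesday — 3 of them qualify.
Total: 70 + 3 = 73.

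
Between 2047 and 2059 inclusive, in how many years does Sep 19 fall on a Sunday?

Day of week of September 19 in each year:
2047: Thu, 2048: Sat, 2049: Sun ✓, 2050: Mon, 2051: Tue, 2052: Thu, 2053: Fri, 2054: Sat, 2055: Sun ✓, 2056: Tue, 2057: Wed, 2058: Thu, 2059: Fri
Sundays: 2049, 2055.

2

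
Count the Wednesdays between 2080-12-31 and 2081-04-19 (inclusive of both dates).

16 Wednesdays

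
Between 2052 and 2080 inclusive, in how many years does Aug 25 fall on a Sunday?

5

Day of week of August 25 in each year:
2052: Sun ✓, 2053: Mon, 2054: Tue, 2055: Wed, 2056: Fri, 2057: Sat, 2058: Sun ✓, 2059: Mon, 2060: Wed, 2061: Thu, 2062: Fri, 2063: Sat, 2064: Mon, 2065: Tue, 2066: Wed, 2067: Thu, 2068: Sat, 2069: Sun ✓, 2070: Mon, 2071: Tue, 2072: Thu, 2073: Fri, 2074: Sat, 2075: Sun ✓, 2076: Tue, 2077: Wed, 2078: Thu, 2079: Fri, 2080: Sun ✓
Sundays: 2052, 2058, 2069, 2075, 2080.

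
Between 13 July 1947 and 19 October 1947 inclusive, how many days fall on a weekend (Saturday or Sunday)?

29

13 July 1947 is a Sunday.
That's 99 days from start to end, counting both.
99 = 7 × 14 + 1, so there are 14 full weeks plus 1 extra day.
Each full week contributes 2 weekend days (Sat, Sun): 14 × 2 = 28.
The 1 extra day is Sun — 1 of them qualifies.
Total: 28 + 1 = 29.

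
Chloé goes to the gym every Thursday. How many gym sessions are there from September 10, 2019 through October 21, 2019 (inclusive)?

September 10, 2019 is a Tuesday.
The range spans 42 days (inclusive of both endpoints).
42 = 7 × 6, so the span is exactly 6 full weeks.
Each full week contributes one Thursday: 6 so far.
Total: 6.

6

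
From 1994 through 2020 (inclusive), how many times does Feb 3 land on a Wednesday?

3

Day of week of February 3 in each year:
1994: Thu, 1995: Fri, 1996: Sat, 1997: Mon, 1998: Tue, 1999: Wed ✓, 2000: Thu, 2001: Sat, 2002: Sun, 2003: Mon, 2004: Tue, 2005: Thu, 2006: Fri, 2007: Sat, 2008: Sun, 2009: Tue, 2010: Wed ✓, 2011: Thu, 2012: Fri, 2013: Sun, 2014: Mon, 2015: Tue, 2016: Wed ✓, 2017: Fri, 2018: Sat, 2019: Sun, 2020: Mon
Wednesdays: 1999, 2010, 2016.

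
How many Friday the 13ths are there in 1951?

2

The 13th falls on a Friday when the month's 13th has weekday Fri.
Jan 13 is Sat; Feb 13 is Tue; Mar 13 is Tue; Apr 13 is Fri ✓; May 13 is Sun; Jun 13 is Wed; Jul 13 is Fri ✓; Aug 13 is Mon; Sep 13 is Thu; Oct 13 is Sat; Nov 13 is Tue; Dec 13 is Thu.
Friday the 13ths: Apr, Jul.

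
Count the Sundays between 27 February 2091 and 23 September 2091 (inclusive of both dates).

30

27 February 2091 is a Tuesday.
That's 209 days from start to end, counting both.
209 = 7 × 29 + 6, so there are 29 full weeks plus 6 extra days.
Each full week contributes one Sunday: 29 so far.
The 6 extra days are Tue, Wed, Thu, Fri, Sat, Sun — 1 of them qualifies.
Total: 29 + 1 = 30.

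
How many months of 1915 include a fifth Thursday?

4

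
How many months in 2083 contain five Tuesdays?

A month has five Tuesdays exactly when Tuesday falls within its first (length − 28) days.
Jan: 31 days, starts Fri → 5 of Fri, Sat, Sun
Feb: 28 days, starts Mon → 5 of (none)
Mar: 31 days, starts Mon → 5 of Mon, Tue, Wed ✓
Apr: 30 days, starts Thu → 5 of Thu, Fri
May: 31 days, starts Sat → 5 of Sat, Sun, Mon
Jun: 30 days, starts Tue → 5 of Tue, Wed ✓
Jul: 31 days, starts Thu → 5 of Thu, Fri, Sat
Aug: 31 days, starts Sun → 5 of Sun, Mon, Tue ✓
Sep: 30 days, starts Wed → 5 of Wed, Thu
Oct: 31 days, starts Fri → 5 of Fri, Sat, Sun
Nov: 30 days, starts Mon → 5 of Mon, Tue ✓
Dec: 31 days, starts Wed → 5 of Wed, Thu, Fri
Months with five Tuesdays: Mar, Jun, Aug, Nov.

4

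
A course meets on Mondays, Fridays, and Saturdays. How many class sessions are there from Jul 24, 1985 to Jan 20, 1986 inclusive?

Jul 24, 1985 is a Wednesday.
The range spans 181 days (inclusive of both endpoints).
181 = 7 × 25 + 6, so there are 25 full weeks plus 6 extra days.
Each full week contributes 3 days from the set (Mon, Fri, Sat): 25 × 3 = 75.
The 6 extra days are Wed, Thu, Fri, Sat, Sun, Mon — 3 of them qualify.
Total: 75 + 3 = 78.

78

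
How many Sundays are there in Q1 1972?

January 1, 1972 is a Saturday.
From January 1, 1972 to March 31, 1972 is 91 days inclusive.
91 = 7 × 13, so the span is exactly 13 full weeks.
Each full week contributes one Sunday: 13 so far.
Total: 13.

13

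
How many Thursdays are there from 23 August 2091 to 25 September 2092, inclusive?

58

23 August 2091 is a Thursday.
From 23 August 2091 to 25 September 2092 is 400 days inclusive.
400 = 7 × 57 + 1, so there are 57 full weeks plus 1 extra day.
Each full week contributes one Thursday: 57 so far.
The 1 extra day is Thursday — 1 of them qualifies.
Total: 57 + 1 = 58.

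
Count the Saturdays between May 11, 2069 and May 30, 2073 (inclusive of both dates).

May 11, 2069 is a Saturday.
From May 11, 2069 to May 30, 2073 is 1481 days inclusive.
1481 = 7 × 211 + 4, so there are 211 full weeks plus 4 extra days.
Each full week contributes one Saturday: 211 so far.
The 4 extra days are Sat, Sun, Mon, Tue — 1 of them qualifies.
Total: 211 + 1 = 212.

212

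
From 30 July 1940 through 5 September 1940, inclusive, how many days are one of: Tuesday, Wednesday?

12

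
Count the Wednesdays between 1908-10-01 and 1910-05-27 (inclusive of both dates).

1908-10-01 is a Thursday.
From 1908-10-01 to 1910-05-27 is 604 days inclusive.
604 = 7 × 86 + 2, so there are 86 full weeks plus 2 extra days.
Each full week contributes one Wednesday: 86 so far.
The 2 extra days are Thursday, Friday — none qualify.
Total: 86 + 0 = 86.

86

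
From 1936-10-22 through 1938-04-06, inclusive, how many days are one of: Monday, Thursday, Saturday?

1936-10-22 is a Thursday.
From 1936-10-22 to 1938-04-06 is 532 days inclusive.
532 = 7 × 76, so the span is exactly 76 full weeks.
Each full week contributes 3 days from the set (Mon, Thu, Sat): 76 × 3 = 228.
Total: 228.

228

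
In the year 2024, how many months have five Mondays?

5

A month has five Mondays exactly when Monday falls within its first (length − 28) days.
Jan: 31 days, starts Mon → 5 of Mon, Tue, Wed ✓
Feb: 29 days, starts Thu → 5 of Thu
Mar: 31 days, starts Fri → 5 of Fri, Sat, Sun
Apr: 30 days, starts Mon → 5 of Mon, Tue ✓
May: 31 days, starts Wed → 5 of Wed, Thu, Fri
Jun: 30 days, starts Sat → 5 of Sat, Sun
Jul: 31 days, starts Mon → 5 of Mon, Tue, Wed ✓
Aug: 31 days, starts Thu → 5 of Thu, Fri, Sat
Sep: 30 days, starts Sun → 5 of Sun, Mon ✓
Oct: 31 days, starts Tue → 5 of Tue, Wed, Thu
Nov: 30 days, starts Fri → 5 of Fri, Sat
Dec: 31 days, starts Sun → 5 of Sun, Mon, Tue ✓
Months with five Mondays: Jan, Apr, Jul, Sep, Dec.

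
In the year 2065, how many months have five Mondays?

A month has five Mondays exactly when Monday falls within its first (length − 28) days.
Jan: 31 days, starts Thu → 5 of Thu, Fri, Sat
Feb: 28 days, starts Sun → 5 of (none)
Mar: 31 days, starts Sun → 5 of Sun, Mon, Tue ✓
Apr: 30 days, starts Wed → 5 of Wed, Thu
May: 31 days, starts Fri → 5 of Fri, Sat, Sun
Jun: 30 days, starts Mon → 5 of Mon, Tue ✓
Jul: 31 days, starts Wed → 5 of Wed, Thu, Fri
Aug: 31 days, starts Sat → 5 of Sat, Sun, Mon ✓
Sep: 30 days, starts Tue → 5 of Tue, Wed
Oct: 31 days, starts Thu → 5 of Thu, Fri, Sat
Nov: 30 days, starts Sun → 5 of Sun, Mon ✓
Dec: 31 days, starts Tue → 5 of Tue, Wed, Thu
Months with five Mondays: Mar, Jun, Aug, Nov.

4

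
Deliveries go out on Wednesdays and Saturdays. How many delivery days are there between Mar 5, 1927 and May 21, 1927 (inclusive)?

23

Mar 5, 1927 is a Saturday.
From Mar 5, 1927 to May 21, 1927 is 78 days inclusive.
78 = 7 × 11 + 1, so there are 11 full weeks plus 1 extra day.
Each full week contributes 2 days from the set (Wed, Sat): 11 × 2 = 22.
The 1 extra day is Saturday — 1 of them qualifies.
Total: 22 + 1 = 23.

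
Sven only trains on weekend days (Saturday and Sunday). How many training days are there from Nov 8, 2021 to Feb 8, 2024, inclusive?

234

Nov 8, 2021 is a Monday.
From Nov 8, 2021 to Feb 8, 2024 is 823 days inclusive.
823 = 7 × 117 + 4, so there are 117 full weeks plus 4 extra days.
Each full week contributes 2 weekend days (Sat, Sun): 117 × 2 = 234.
The 4 extra days are Mon, Tue, Wed, Thu — none qualify.
Total: 234 + 0 = 234.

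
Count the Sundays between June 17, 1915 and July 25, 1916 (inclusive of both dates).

58 Sundays

June 17, 1915 is a Thursday.
That's 405 days from start to end, counting both.
405 = 7 × 57 + 6, so there are 57 full weeks plus 6 extra days.
Each full week contributes one Sunday: 57 so far.
The 6 extra days are Thu, Fri, Sat, Sun, Mon, Tue — 1 of them qualifies.
Total: 57 + 1 = 58.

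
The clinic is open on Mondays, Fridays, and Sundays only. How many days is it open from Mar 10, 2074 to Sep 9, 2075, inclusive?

236

Mar 10, 2074 is a Saturday.
That's 549 days from start to end, counting both.
549 = 7 × 78 + 3, so there are 78 full weeks plus 3 extra days.
Each full week contributes 3 days from the set (Mon, Fri, Sun): 78 × 3 = 234.
The 3 extra days are Saturday, Sunday, Monday — 2 of them qualify.
Total: 234 + 2 = 236.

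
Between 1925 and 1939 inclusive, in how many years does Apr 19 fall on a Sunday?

Day of week of April 19 in each year:
1925: Sun ✓, 1926: Mon, 1927: Tue, 1928: Thu, 1929: Fri, 1930: Sat, 1931: Sun ✓, 1932: Tue, 1933: Wed, 1934: Thu, 1935: Fri, 1936: Sun ✓, 1937: Mon, 1938: Tue, 1939: Wed
Sundays: 1925, 1931, 1936.

3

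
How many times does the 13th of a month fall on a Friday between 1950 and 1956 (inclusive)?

Friday-the-13ths by year:
1950: Jan, Oct
1951: Apr, Jul
1952: Jun
1953: Feb, Mar, Nov
1954: Aug
1955: May
1956: Jan, Apr, Jul

13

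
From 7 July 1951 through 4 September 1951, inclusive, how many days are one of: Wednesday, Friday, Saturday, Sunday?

34

7 July 1951 is a Saturday.
That's 60 days from start to end, counting both.
60 = 7 × 8 + 4, so there are 8 full weeks plus 4 extra days.
Each full week contributes 4 days from the set (Wed, Fri, Sat, Sun): 8 × 4 = 32.
The 4 extra days are Sat, Sun, Mon, Tue — 2 of them qualify.
Total: 32 + 2 = 34.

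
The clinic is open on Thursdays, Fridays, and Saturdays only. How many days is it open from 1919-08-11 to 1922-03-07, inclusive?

402

1919-08-11 is a Monday.
That's 940 days from start to end, counting both.
940 = 7 × 134 + 2, so there are 134 full weeks plus 2 extra days.
Each full week contributes 3 days from the set (Thu, Fri, Sat): 134 × 3 = 402.
The 2 extra days are Monday, Tuesday — none qualify.
Total: 402 + 0 = 402.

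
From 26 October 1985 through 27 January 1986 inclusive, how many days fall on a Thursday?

13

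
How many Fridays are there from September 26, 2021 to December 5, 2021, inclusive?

September 26, 2021 is a Sunday.
That's 71 days from start to end, counting both.
71 = 7 × 10 + 1, so there are 10 full weeks plus 1 extra day.
Each full week contributes one Friday: 10 so far.
The 1 extra day is Sunday — none qualify.
Total: 10 + 0 = 10.

10 Fridays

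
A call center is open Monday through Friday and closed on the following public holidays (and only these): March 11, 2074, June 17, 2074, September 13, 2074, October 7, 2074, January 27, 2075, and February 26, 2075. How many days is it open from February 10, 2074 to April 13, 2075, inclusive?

February 10, 2074 is a Saturday.
From February 10, 2074 to April 13, 2075 is 428 days inclusive.
428 = 7 × 61 + 1, so there are 61 full weeks plus 1 extra day.
Each full week contributes 5 weekdays (Mon–Fri): 61 × 5 = 305.
The 1 extra day is Sat — none qualify.
Total: 305 + 0 = 305.
Holidays: March 11, 2074 (Sun); June 17, 2074 (Sun); September 13, 2074 (Thu); October 7, 2074 (Sun); January 27, 2075 (Sun); February 26, 2075 (Tue).
2 of the 6 holidays fall on weekdays; the rest are weekends and were already excluded.
Business days: 305 − 2 = 303.

303 business days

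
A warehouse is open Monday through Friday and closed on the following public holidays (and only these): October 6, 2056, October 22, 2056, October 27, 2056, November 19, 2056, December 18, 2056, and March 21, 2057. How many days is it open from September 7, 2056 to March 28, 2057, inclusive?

141

September 7, 2056 is a Thursday.
The range spans 203 days (inclusive of both endpoints).
203 = 7 × 29, so the span is exactly 29 full weeks.
Each full week contributes 5 weekdays (Mon–Fri): 29 × 5 = 145.
Holidays: October 6, 2056 (Fri); October 22, 2056 (Sun); October 27, 2056 (Fri); November 19, 2056 (Sun); December 18, 2056 (Mon); March 21, 2057 (Wed).
4 of the 6 holidays fall on weekdays; the rest are weekends and were already excluded.
Business days: 145 − 4 = 141.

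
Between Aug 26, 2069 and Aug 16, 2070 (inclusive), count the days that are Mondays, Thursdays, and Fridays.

Aug 26, 2069 is a Monday.
The range spans 356 days (inclusive of both endpoints).
356 = 7 × 50 + 6, so there are 50 full weeks plus 6 extra days.
Each full week contributes 3 days from the set (Mon, Thu, Fri): 50 × 3 = 150.
The 6 extra days are Monday, Tuesday, Wednesday, Thursday, Friday, Saturday — 3 of them qualify.
Total: 150 + 3 = 153.

153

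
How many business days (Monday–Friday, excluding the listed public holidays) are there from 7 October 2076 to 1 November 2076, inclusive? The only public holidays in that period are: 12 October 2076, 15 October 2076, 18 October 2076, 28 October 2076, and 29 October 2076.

7 October 2076 is a Wednesday.
From 7 October 2076 to 1 November 2076 is 26 days inclusive.
26 = 7 × 3 + 5, so there are 3 full weeks plus 5 extra days.
Each full week contributes 5 weekdays (Mon–Fri): 3 × 5 = 15.
The 5 extra days are Wednesday, Thursday, Friday, Saturday, Sunday — 3 of them qualify.
Total: 15 + 3 = 18.
Holidays: 12 October 2076 (Mon); 15 October 2076 (Thu); 18 October 2076 (Sun); 28 October 2076 (Wed); 29 October 2076 (Thu).
4 of the 5 holidays fall on weekdays; the rest are weekends and were already excluded.
Business days: 18 − 4 = 14.

14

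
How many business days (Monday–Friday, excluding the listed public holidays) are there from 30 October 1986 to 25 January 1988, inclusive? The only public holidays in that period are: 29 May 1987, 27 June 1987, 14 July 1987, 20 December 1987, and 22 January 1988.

320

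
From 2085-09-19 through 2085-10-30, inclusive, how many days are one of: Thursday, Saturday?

12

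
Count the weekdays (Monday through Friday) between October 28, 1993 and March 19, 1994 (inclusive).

October 28, 1993 is a Thursday.
From October 28, 1993 to March 19, 1994 is 143 days inclusive.
143 = 7 × 20 + 3, so there are 20 full weeks plus 3 extra days.
Each full week contributes 5 weekdays (Mon–Fri): 20 × 5 = 100.
The 3 extra days are Thursday, Friday, Saturday — 2 of them qualify.
Total: 100 + 2 = 102.

102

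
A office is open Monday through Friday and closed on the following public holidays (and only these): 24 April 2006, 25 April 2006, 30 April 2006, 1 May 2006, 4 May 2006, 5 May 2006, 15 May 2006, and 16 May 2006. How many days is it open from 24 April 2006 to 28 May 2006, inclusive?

24 April 2006 is a Monday.
That's 35 days from start to end, counting both.
35 = 7 × 5, so the span is exactly 5 full weeks.
Each full week contributes 5 weekdays (Mon–Fri): 5 × 5 = 25.
Total: 25.
Holidays: 24 April 2006 (Mon); 25 April 2006 (Tue); 30 April 2006 (Sun); 1 May 2006 (Mon); 4 May 2006 (Thu); 5 May 2006 (Fri); 15 May 2006 (Mon); 16 May 2006 (Tue).
7 of the 8 holidays fall on weekdays; the rest are weekends and were already excluded.
Business days: 25 − 7 = 18.

18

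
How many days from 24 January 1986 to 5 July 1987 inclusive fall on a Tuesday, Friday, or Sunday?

227

24 January 1986 is a Friday.
That's 528 days from start to end, counting both.
528 = 7 × 75 + 3, so there are 75 full weeks plus 3 extra days.
Each full week contributes 3 days from the set (Tue, Fri, Sun): 75 × 3 = 225.
The 3 extra days are Friday, Saturday, Sunday — 2 of them qualify.
Total: 225 + 2 = 227.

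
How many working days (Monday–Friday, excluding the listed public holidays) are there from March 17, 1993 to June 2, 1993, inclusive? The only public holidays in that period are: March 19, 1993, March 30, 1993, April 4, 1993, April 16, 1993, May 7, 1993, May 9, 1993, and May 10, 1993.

March 17, 1993 is a Wednesday.
From March 17, 1993 to June 2, 1993 is 78 days inclusive.
78 = 7 × 11 + 1, so there are 11 full weeks plus 1 extra day.
Each full week contributes 5 weekdays (Mon–Fri): 11 × 5 = 55.
The 1 extra day is Wednesday — 1 of them qualifies.
Total: 55 + 1 = 56.
Holidays: March 19, 1993 (Fri); March 30, 1993 (Tue); April 4, 1993 (Sun); April 16, 1993 (Fri); May 7, 1993 (Fri); May 9, 1993 (Sun); May 10, 1993 (Mon).
5 of the 7 holidays fall on weekdays; the rest are weekends and were already excluded.
Business days: 56 − 5 = 51.

51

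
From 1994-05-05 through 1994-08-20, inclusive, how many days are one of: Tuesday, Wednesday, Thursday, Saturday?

62

1994-05-05 is a Thursday.
From 1994-05-05 to 1994-08-20 is 108 days inclusive.
108 = 7 × 15 + 3, so there are 15 full weeks plus 3 extra days.
Each full week contributes 4 days from the set (Tue, Wed, Thu, Sat): 15 × 4 = 60.
The 3 extra days are Thursday, Friday, Saturday — 2 of them qualify.
Total: 60 + 2 = 62.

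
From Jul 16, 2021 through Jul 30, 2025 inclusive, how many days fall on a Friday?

Jul 16, 2021 is a Friday.
From Jul 16, 2021 to Jul 30, 2025 is 1476 days inclusive.
1476 = 7 × 210 + 6, so there are 210 full weeks plus 6 extra days.
Each full week contributes one Friday: 210 so far.
The 6 extra days are Friday, Saturday, Sunday, Monday, Tuesday, Wednesday — 1 of them qualifies.
Total: 210 + 1 = 211.

211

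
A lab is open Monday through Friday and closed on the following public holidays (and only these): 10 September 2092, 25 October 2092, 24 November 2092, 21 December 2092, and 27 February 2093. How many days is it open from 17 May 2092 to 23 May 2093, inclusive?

262

17 May 2092 is a Saturday.
The range spans 372 days (inclusive of both endpoints).
372 = 7 × 53 + 1, so there are 53 full weeks plus 1 extra day.
Each full week contributes 5 weekdays (Mon–Fri): 53 × 5 = 265.
The 1 extra day is Sat — none qualify.
Total: 265 + 0 = 265.
Holidays: 10 September 2092 (Wed); 25 October 2092 (Sat); 24 November 2092 (Mon); 21 December 2092 (Sun); 27 February 2093 (Fri).
3 of the 5 holidays fall on weekdays; the rest are weekends and were already excluded.
Business days: 265 − 3 = 262.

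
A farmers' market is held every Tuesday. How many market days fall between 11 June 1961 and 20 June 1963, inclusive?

106

11 June 1961 is a Sunday.
The range spans 740 days (inclusive of both endpoints).
740 = 7 × 105 + 5, so there are 105 full weeks plus 5 extra days.
Each full week contributes one Tuesday: 105 so far.
The 5 extra days are Sun, Mon, Tue, Wed, Thu — 1 of them qualifies.
Total: 105 + 1 = 106.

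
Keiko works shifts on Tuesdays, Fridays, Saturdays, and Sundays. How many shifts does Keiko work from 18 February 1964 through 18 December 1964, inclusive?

174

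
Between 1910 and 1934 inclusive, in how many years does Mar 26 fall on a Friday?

Day of week of March 26 in each year:
1910: Sat, 1911: Sun, 1912: Tue, 1913: Wed, 1914: Thu, 1915: Fri ✓, 1916: Sun, 1917: Mon, 1918: Tue, 1919: Wed, 1920: Fri ✓, 1921: Sat, 1922: Sun, 1923: Mon, 1924: Wed, 1925: Thu, 1926: Fri ✓, 1927: Sat, 1928: Mon, 1929: Tue, 1930: Wed, 1931: Thu, 1932: Sat, 1933: Sun, 1934: Mon
Fridays: 1915, 1920, 1926.

3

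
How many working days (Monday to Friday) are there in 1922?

260 weekdays

Jan 1, 1922 is a Sunday.
The range spans 365 days (inclusive of both endpoints).
365 = 7 × 52 + 1, so there are 52 full weeks plus 1 extra day.
Each full week contributes 5 weekdays (Mon–Fri): 52 × 5 = 260.
The 1 extra day is Sunday — none qualify.
Total: 260 + 0 = 260.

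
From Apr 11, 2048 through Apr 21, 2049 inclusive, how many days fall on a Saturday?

Apr 11, 2048 is a Saturday.
From Apr 11, 2048 to Apr 21, 2049 is 376 days inclusive.
376 = 7 × 53 + 5, so there are 53 full weeks plus 5 extra days.
Each full week contributes one Saturday: 53 so far.
The 5 extra days are Sat, Sun, Mon, Tue, Wed — 1 of them qualifies.
Total: 53 + 1 = 54.

54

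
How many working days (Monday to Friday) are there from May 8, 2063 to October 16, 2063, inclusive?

116 weekdays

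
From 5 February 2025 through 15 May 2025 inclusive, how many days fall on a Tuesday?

14 Tuesdays

5 February 2025 is a Wednesday.
From 5 February 2025 to 15 May 2025 is 100 days inclusive.
100 = 7 × 14 + 2, so there are 14 full weeks plus 2 extra days.
Each full week contributes one Tuesday: 14 so far.
The 2 extra days are Wed, Thu — none qualify.
Total: 14 + 0 = 14.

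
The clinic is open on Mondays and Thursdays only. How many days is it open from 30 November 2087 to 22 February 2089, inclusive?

129

30 November 2087 is a Sunday.
The range spans 451 days (inclusive of both endpoints).
451 = 7 × 64 + 3, so there are 64 full weeks plus 3 extra days.
Each full week contributes 2 days from the set (Mon, Thu): 64 × 2 = 128.
The 3 extra days are Sunday, Monday, Tuesday — 1 of them qualifies.
Total: 128 + 1 = 129.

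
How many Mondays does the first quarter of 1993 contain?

1993-01-01 is a Friday.
The range spans 90 days (inclusive of both endpoints).
90 = 7 × 12 + 6, so there are 12 full weeks plus 6 extra days.
Each full week contributes one Monday: 12 so far.
The 6 extra days are Fri, Sat, Sun, Mon, Tue, Wed — 1 of them qualifies.
Total: 12 + 1 = 13.

13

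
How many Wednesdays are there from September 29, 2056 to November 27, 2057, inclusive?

September 29, 2056 is a Friday.
From September 29, 2056 to November 27, 2057 is 425 days inclusive.
425 = 7 × 60 + 5, so there are 60 full weeks plus 5 extra days.
Each full week contributes one Wednesday: 60 so far.
The 5 extra days are Fri, Sat, Sun, Mon, Tue — none qualify.
Total: 60 + 0 = 60.

60 Wednesdays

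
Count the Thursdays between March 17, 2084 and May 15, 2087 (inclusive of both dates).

March 17, 2084 is a Friday.
The range spans 1155 days (inclusive of both endpoints).
1155 = 7 × 165, so the span is exactly 165 full weeks.
Each full week contributes one Thursday: 165 so far.
Total: 165.

165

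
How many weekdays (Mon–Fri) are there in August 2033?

August 1, 2033 is a Monday.
That's 31 days from start to end, counting both.
31 = 7 × 4 + 3, so there are 4 full weeks plus 3 extra days.
Each full week contributes 5 weekdays (Mon–Fri): 4 × 5 = 20.
The 3 extra days are Monday, Tuesday, Wednesday — 3 of them qualify.
Total: 20 + 3 = 23.

23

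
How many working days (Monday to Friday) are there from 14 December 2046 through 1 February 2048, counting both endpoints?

14 December 2046 is a Friday.
That's 415 days from start to end, counting both.
415 = 7 × 59 + 2, so there are 59 full weeks plus 2 extra days.
Each full week contributes 5 weekdays (Mon–Fri): 59 × 5 = 295.
The 2 extra days are Friday, Saturday — 1 of them qualifies.
Total: 295 + 1 = 296.

296 weekdays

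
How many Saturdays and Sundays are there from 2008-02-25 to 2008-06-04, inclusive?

28

2008-02-25 is a Monday.
From 2008-02-25 to 2008-06-04 is 101 days inclusive.
101 = 7 × 14 + 3, so there are 14 full weeks plus 3 extra days.
Each full week contributes 2 weekend days (Sat, Sun): 14 × 2 = 28.
The 3 extra days are Mon, Tue, Wed — none qualify.
Total: 28 + 0 = 28.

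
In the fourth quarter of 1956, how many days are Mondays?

14

October 1, 1956 is a Monday.
That's 92 days from start to end, counting both.
92 = 7 × 13 + 1, so there are 13 full weeks plus 1 extra day.
Each full week contributes one Monday: 13 so far.
The 1 extra day is Monday — 1 of them qualifies.
Total: 13 + 1 = 14.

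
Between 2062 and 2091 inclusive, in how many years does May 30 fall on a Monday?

Day of week of May 30 in each year:
2062: Tue, 2063: Wed, 2064: Fri, 2065: Sat, 2066: Sun, 2067: Mon ✓, 2068: Wed, 2069: Thu, 2070: Fri, 2071: Sat, 2072: Mon ✓, 2073: Tue, 2074: Wed, 2075: Thu, 2076: Sat, 2077: Sun, 2078: Mon ✓, 2079: Tue, 2080: Thu, 2081: Fri, 2082: Sat, 2083: Sun, 2084: Tue, 2085: Wed, 2086: Thu, 2087: Fri, 2088: Sun, 2089: Mon ✓, 2090: Tue, 2091: Wed
Mondays: 2067, 2072, 2078, 2089.

4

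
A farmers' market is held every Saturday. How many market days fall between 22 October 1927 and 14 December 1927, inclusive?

8 Saturdays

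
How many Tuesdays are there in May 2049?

May 1, 2049 is a Saturday.
That's 31 days from start to end, counting both.
31 = 7 × 4 + 3, so there are 4 full weeks plus 3 extra days.
Each full week contributes one Tuesday: 4 so far.
The 3 extra days are Sat, Sun, Mon — none qualify.
Total: 4 + 0 = 4.

4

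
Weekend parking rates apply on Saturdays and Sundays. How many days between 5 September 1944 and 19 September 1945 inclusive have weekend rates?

108

5 September 1944 is a Tuesday.
That's 380 days from start to end, counting both.
380 = 7 × 54 + 2, so there are 54 full weeks plus 2 extra days.
Each full week contributes 2 weekend days (Sat, Sun): 54 × 2 = 108.
The 2 extra days are Tue, Wed — none qualify.
Total: 108 + 0 = 108.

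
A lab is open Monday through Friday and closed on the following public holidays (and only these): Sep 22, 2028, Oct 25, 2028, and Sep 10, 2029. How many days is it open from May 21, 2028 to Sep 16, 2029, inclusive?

May 21, 2028 is a Sunday.
That's 484 days from start to end, counting both.
484 = 7 × 69 + 1, so there are 69 full weeks plus 1 extra day.
Each full week contributes 5 weekdays (Mon–Fri): 69 × 5 = 345.
The 1 extra day is Sunday — none qualify.
Total: 345 + 0 = 345.
Holidays: Sep 22, 2028 (Fri); Oct 25, 2028 (Wed); Sep 10, 2029 (Mon).
All 3 holidays fall on weekdays, so subtract 3.
Business days: 345 − 3 = 342.

342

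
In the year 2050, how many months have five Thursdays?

A month has five Thursdays exactly when Thursday falls within its first (length − 28) days.
Jan: 31 days, starts Sat → 5 of Sat, Sun, Mon
Feb: 28 days, starts Tue → 5 of (none)
Mar: 31 days, starts Tue → 5 of Tue, Wed, Thu ✓
Apr: 30 days, starts Fri → 5 of Fri, Sat
May: 31 days, starts Sun → 5 of Sun, Mon, Tue
Jun: 30 days, starts Wed → 5 of Wed, Thu ✓
Jul: 31 days, starts Fri → 5 of Fri, Sat, Sun
Aug: 31 days, starts Mon → 5 of Mon, Tue, Wed
Sep: 30 days, starts Thu → 5 of Thu, Fri ✓
Oct: 31 days, starts Sat → 5 of Sat, Sun, Mon
Nov: 30 days, starts Tue → 5 of Tue, Wed
Dec: 31 days, starts Thu → 5 of Thu, Fri, Sat ✓
Months with five Thursdays: Mar, Jun, Sep, Dec.

4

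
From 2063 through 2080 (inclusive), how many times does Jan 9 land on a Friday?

2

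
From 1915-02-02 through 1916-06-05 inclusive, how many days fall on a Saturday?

70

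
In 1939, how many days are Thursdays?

52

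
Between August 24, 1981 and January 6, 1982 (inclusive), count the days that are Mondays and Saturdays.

39

August 24, 1981 is a Monday.
That's 136 days from start to end, counting both.
136 = 7 × 19 + 3, so there are 19 full weeks plus 3 extra days.
Each full week contributes 2 days from the set (Mon, Sat): 19 × 2 = 38.
The 3 extra days are Monday, Tuesday, Wednesday — 1 of them qualifies.
Total: 38 + 1 = 39.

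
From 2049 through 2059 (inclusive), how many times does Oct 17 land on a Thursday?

Day of week of October 17 in each year:
2049: Sun, 2050: Mon, 2051: Tue, 2052: Thu ✓, 2053: Fri, 2054: Sat, 2055: Sun, 2056: Tue, 2057: Wed, 2058: Thu ✓, 2059: Fri
Thursdays: 2052, 2058.

2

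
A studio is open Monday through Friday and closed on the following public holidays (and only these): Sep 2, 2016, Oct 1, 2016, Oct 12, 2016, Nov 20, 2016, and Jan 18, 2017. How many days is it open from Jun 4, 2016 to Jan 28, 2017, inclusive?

167 working days

Jun 4, 2016 is a Saturday.
That's 239 days from start to end, counting both.
239 = 7 × 34 + 1, so there are 34 full weeks plus 1 extra day.
Each full week contributes 5 weekdays (Mon–Fri): 34 × 5 = 170.
The 1 extra day is Sat — none qualify.
Total: 170 + 0 = 170.
Holidays: Sep 2, 2016 (Fri); Oct 1, 2016 (Sat); Oct 12, 2016 (Wed); Nov 20, 2016 (Sun); Jan 18, 2017 (Wed).
3 of the 5 holidays fall on weekdays; the rest are weekends and were already excluded.
Business days: 170 − 3 = 167.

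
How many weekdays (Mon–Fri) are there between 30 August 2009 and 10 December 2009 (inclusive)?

74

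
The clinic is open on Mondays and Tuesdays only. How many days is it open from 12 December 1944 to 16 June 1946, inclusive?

157

12 December 1944 is a Tuesday.
That's 552 days from start to end, counting both.
552 = 7 × 78 + 6, so there are 78 full weeks plus 6 extra days.
Each full week contributes 2 days from the set (Mon, Tue): 78 × 2 = 156.
The 6 extra days are Tuesday, Wednesday, Thursday, Friday, Saturday, Sunday — 1 of them qualifies.
Total: 156 + 1 = 157.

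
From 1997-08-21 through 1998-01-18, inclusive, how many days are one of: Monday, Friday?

43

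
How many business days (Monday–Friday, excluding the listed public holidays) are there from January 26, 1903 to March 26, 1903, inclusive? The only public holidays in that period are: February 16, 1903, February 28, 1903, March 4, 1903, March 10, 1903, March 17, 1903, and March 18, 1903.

January 26, 1903 is a Monday.
That's 60 days from start to end, counting both.
60 = 7 × 8 + 4, so there are 8 full weeks plus 4 extra days.
Each full week contributes 5 weekdays (Mon–Fri): 8 × 5 = 40.
The 4 extra days are Monday, Tuesday, Wednesday, Thursday — 4 of them qualify.
Total: 40 + 4 = 44.
Holidays: February 16, 1903 (Mon); February 28, 1903 (Sat); March 4, 1903 (Wed); March 10, 1903 (Tue); March 17, 1903 (Tue); March 18, 1903 (Wed).
5 of the 6 holidays fall on weekdays; the rest are weekends and were already excluded.
Business days: 44 − 5 = 39.

39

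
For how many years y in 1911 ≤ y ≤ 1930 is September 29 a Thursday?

Day of week of September 29 in each year:
1911: Fri, 1912: Sun, 1913: Mon, 1914: Tue, 1915: Wed, 1916: Fri, 1917: Sat, 1918: Sun, 1919: Mon, 1920: Wed, 1921: Thu ✓, 1922: Fri, 1923: Sat, 1924: Mon, 1925: Tue, 1926: Wed, 1927: Thu ✓, 1928: Sat, 1929: Sun, 1930: Mon
Thursdays: 1921, 1927.

2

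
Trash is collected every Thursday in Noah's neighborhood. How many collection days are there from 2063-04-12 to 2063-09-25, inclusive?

2063-04-12 is a Thursday.
That's 167 days from start to end, counting both.
167 = 7 × 23 + 6, so there are 23 full weeks plus 6 extra days.
Each full week contributes one Thursday: 23 so far.
The 6 extra days are Thursday, Friday, Saturday, Sunday, Monday, Tuesday — 1 of them qualifies.
Total: 23 + 1 = 24.

24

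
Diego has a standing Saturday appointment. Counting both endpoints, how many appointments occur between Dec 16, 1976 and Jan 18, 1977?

5 Saturdays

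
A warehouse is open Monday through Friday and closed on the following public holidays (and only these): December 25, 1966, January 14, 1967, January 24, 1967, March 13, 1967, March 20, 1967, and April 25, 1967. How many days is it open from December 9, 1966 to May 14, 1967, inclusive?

December 9, 1966 is a Friday.
That's 157 days from start to end, counting both.
157 = 7 × 22 + 3, so there are 22 full weeks plus 3 extra days.
Each full week contributes 5 weekdays (Mon–Fri): 22 × 5 = 110.
The 3 extra days are Fri, Sat, Sun — 1 of them qualifies.
Total: 110 + 1 = 111.
Holidays: December 25, 1966 (Sun); January 14, 1967 (Sat); January 24, 1967 (Tue); March 13, 1967 (Mon); March 20, 1967 (Mon); April 25, 1967 (Tue).
4 of the 6 holidays fall on weekdays; the rest are weekends and were already excluded.
Business days: 111 − 4 = 107.

107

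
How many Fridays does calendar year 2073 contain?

52

1 January 2073 is a Sunday.
The range spans 365 days (inclusive of both endpoints).
365 = 7 × 52 + 1, so there are 52 full weeks plus 1 extra day.
Each full week contributes one Friday: 52 so far.
The 1 extra day is Sunday — none qualify.
Total: 52 + 0 = 52.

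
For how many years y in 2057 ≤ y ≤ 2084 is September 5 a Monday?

4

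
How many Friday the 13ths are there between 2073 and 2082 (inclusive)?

Friday-the-13ths by year:
2073: Jan, Oct
2074: Apr, Jul
2075: Sep, Dec
2076: Mar, Nov
2077: Aug
2078: May
2079: Jan, Oct
2080: Sep, Dec
2081: Jun
2082: Feb, Mar, Nov

18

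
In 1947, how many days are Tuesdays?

52

January 1, 1947 is a Wednesday.
That's 365 days from start to end, counting both.
365 = 7 × 52 + 1, so there are 52 full weeks plus 1 extra day.
Each full week contributes one Tuesday: 52 so far.
The 1 extra day is Wednesday — none qualify.
Total: 52 + 0 = 52.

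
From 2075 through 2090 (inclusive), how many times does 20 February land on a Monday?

2

Day of week of February 20 in each year:
2075: Wed, 2076: Thu, 2077: Sat, 2078: Sun, 2079: Mon ✓, 2080: Tue, 2081: Thu, 2082: Fri, 2083: Sat, 2084: Sun, 2085: Tue, 2086: Wed, 2087: Thu, 2088: Fri, 2089: Sun, 2090: Mon ✓
Mondays: 2079, 2090.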